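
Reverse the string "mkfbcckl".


Input: mkfbcckl
Reading characters right to left:
  Position 7: 'l'
  Position 6: 'k'
  Position 5: 'c'
  Position 4: 'c'
  Position 3: 'b'
  Position 2: 'f'
  Position 1: 'k'
  Position 0: 'm'
Reversed: lkccbfkm

lkccbfkm


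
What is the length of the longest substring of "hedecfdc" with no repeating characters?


Input: "hedecfdc"
Sliding window (track last position of each char):
  Position 0 ('h'): window [0,0] length 1 -- new best
  Position 1 ('e'): window [0,1] length 2 -- new best
  Position 2 ('d'): window [0,2] length 3 -- new best
  Position 3 ('e'): repeat (last at 1), move window start to 2
  Position 3 ('e'): window [2,3] length 2
  Position 4 ('c'): window [2,4] length 3
  Position 5 ('f'): window [2,5] length 4 -- new best
  Position 6 ('d'): repeat (last at 2), move window start to 3
  Position 6 ('d'): window [3,6] length 4
  Position 7 ('c'): repeat (last at 4), move window start to 5
  Position 7 ('c'): window [5,7] length 3
Longest substring with no repeats: "decf" with length 4

4


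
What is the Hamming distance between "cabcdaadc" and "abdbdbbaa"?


Comparing "cabcdaadc" and "abdbdbbaa" position by position:
  Position 0: 'c' vs 'a' => differ
  Position 1: 'a' vs 'b' => differ
  Position 2: 'b' vs 'd' => differ
  Position 3: 'c' vs 'b' => differ
  Position 4: 'd' vs 'd' => same
  Position 5: 'a' vs 'b' => differ
  Position 6: 'a' vs 'b' => differ
  Position 7: 'd' vs 'a' => differ
  Position 8: 'c' vs 'a' => differ
Total differences (Hamming distance): 8

8


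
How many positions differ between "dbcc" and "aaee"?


Comparing "dbcc" and "aaee" position by position:
  Position 0: 'd' vs 'a' => DIFFER
  Position 1: 'b' vs 'a' => DIFFER
  Position 2: 'c' vs 'e' => DIFFER
  Position 3: 'c' vs 'e' => DIFFER
Positions that differ: 4

4


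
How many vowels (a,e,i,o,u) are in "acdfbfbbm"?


Input: acdfbfbbm
Checking each character:
  'a' at position 0: vowel (running total: 1)
  'c' at position 1: consonant
  'd' at position 2: consonant
  'f' at position 3: consonant
  'b' at position 4: consonant
  'f' at position 5: consonant
  'b' at position 6: consonant
  'b' at position 7: consonant
  'm' at position 8: consonant
Total vowels: 1

1


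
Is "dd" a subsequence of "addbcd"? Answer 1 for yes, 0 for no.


Check if "dd" is a subsequence of "addbcd"
Greedy scan:
  Position 0 ('a'): no match needed
  Position 1 ('d'): matches sub[0] = 'd'
  Position 2 ('d'): matches sub[1] = 'd'
  Position 3 ('b'): no match needed
  Position 4 ('c'): no match needed
  Position 5 ('d'): no match needed
All 2 characters matched => is a subsequence

1


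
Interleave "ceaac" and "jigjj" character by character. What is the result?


Interleaving "ceaac" and "jigjj":
  Position 0: 'c' from first, 'j' from second => "cj"
  Position 1: 'e' from first, 'i' from second => "ei"
  Position 2: 'a' from first, 'g' from second => "ag"
  Position 3: 'a' from first, 'j' from second => "aj"
  Position 4: 'c' from first, 'j' from second => "cj"
Result: cjeiagajcj

cjeiagajcj


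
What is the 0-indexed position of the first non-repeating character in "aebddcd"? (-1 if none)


Input: aebddcd
Character frequencies:
  'a': 1
  'b': 1
  'c': 1
  'd': 3
  'e': 1
Scanning left to right for freq == 1:
  Position 0 ('a'): unique! => answer = 0

0


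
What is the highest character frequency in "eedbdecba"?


Input: eedbdecba
Character counts:
  'a': 1
  'b': 2
  'c': 1
  'd': 2
  'e': 3
Maximum frequency: 3

3


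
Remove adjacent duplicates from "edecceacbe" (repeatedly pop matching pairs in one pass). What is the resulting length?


Input: edecceacbe
Stack-based adjacent duplicate removal:
  Read 'e': push. Stack: e
  Read 'd': push. Stack: ed
  Read 'e': push. Stack: ede
  Read 'c': push. Stack: edec
  Read 'c': matches stack top 'c' => pop. Stack: ede
  Read 'e': matches stack top 'e' => pop. Stack: ed
  Read 'a': push. Stack: eda
  Read 'c': push. Stack: edac
  Read 'b': push. Stack: edacb
  Read 'e': push. Stack: edacbe
Final stack: "edacbe" (length 6)

6


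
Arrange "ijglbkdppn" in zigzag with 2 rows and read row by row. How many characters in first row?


Zigzag "ijglbkdppn" into 2 rows:
Placing characters:
  'i' => row 0
  'j' => row 1
  'g' => row 0
  'l' => row 1
  'b' => row 0
  'k' => row 1
  'd' => row 0
  'p' => row 1
  'p' => row 0
  'n' => row 1
Rows:
  Row 0: "igbdp"
  Row 1: "jlkpn"
First row length: 5

5


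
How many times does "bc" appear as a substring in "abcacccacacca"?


Searching for "bc" in "abcacccacacca"
Scanning each position:
  Position 0: "ab" => no
  Position 1: "bc" => MATCH
  Position 2: "ca" => no
  Position 3: "ac" => no
  Position 4: "cc" => no
  Position 5: "cc" => no
  Position 6: "ca" => no
  Position 7: "ac" => no
  Position 8: "ca" => no
  Position 9: "ac" => no
  Position 10: "cc" => no
  Position 11: "ca" => no
Total occurrences: 1

1


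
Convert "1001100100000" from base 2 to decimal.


Input: "1001100100000" in base 2
Positional expansion:
  Digit '1' (value 1) x 2^12 = 4096
  Digit '0' (value 0) x 2^11 = 0
  Digit '0' (value 0) x 2^10 = 0
  Digit '1' (value 1) x 2^9 = 512
  Digit '1' (value 1) x 2^8 = 256
  Digit '0' (value 0) x 2^7 = 0
  Digit '0' (value 0) x 2^6 = 0
  Digit '1' (value 1) x 2^5 = 32
  Digit '0' (value 0) x 2^4 = 0
  Digit '0' (value 0) x 2^3 = 0
  Digit '0' (value 0) x 2^2 = 0
  Digit '0' (value 0) x 2^1 = 0
  Digit '0' (value 0) x 2^0 = 0
Sum = 4896

4896


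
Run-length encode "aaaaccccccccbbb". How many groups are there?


Input: aaaaccccccccbbb
Scanning for consecutive runs:
  Group 1: 'a' x 4 (positions 0-3)
  Group 2: 'c' x 8 (positions 4-11)
  Group 3: 'b' x 3 (positions 12-14)
Total groups: 3

3


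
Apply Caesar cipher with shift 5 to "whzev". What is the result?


Caesar cipher: shift "whzev" by 5
  'w' (pos 22) + 5 = pos 1 = 'b'
  'h' (pos 7) + 5 = pos 12 = 'm'
  'z' (pos 25) + 5 = pos 4 = 'e'
  'e' (pos 4) + 5 = pos 9 = 'j'
  'v' (pos 21) + 5 = pos 0 = 'a'
Result: bmeja

bmeja


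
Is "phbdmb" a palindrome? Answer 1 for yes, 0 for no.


Input: phbdmb
Reversed: bmdbhp
  Compare pos 0 ('p') with pos 5 ('b'): MISMATCH
  Compare pos 1 ('h') with pos 4 ('m'): MISMATCH
  Compare pos 2 ('b') with pos 3 ('d'): MISMATCH
Result: not a palindrome

0


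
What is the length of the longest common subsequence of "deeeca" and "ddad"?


LCS of "deeeca" and "ddad"
DP table:
           d    d    a    d
      0    0    0    0    0
  d   0    1    1    1    1
  e   0    1    1    1    1
  e   0    1    1    1    1
  e   0    1    1    1    1
  c   0    1    1    1    1
  a   0    1    1    2    2
LCS length = dp[6][4] = 2

2


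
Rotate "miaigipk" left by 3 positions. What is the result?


Input: "miaigipk", rotate left by 3
First 3 characters: "mia"
Remaining characters: "igipk"
Concatenate remaining + first: "igipk" + "mia" = "igipkmia"

igipkmia


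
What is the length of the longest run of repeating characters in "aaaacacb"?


Input: "aaaacacb"
Scanning for longest run:
  Position 1 ('a'): continues run of 'a', length=2
  Position 2 ('a'): continues run of 'a', length=3
  Position 3 ('a'): continues run of 'a', length=4
  Position 4 ('c'): new char, reset run to 1
  Position 5 ('a'): new char, reset run to 1
  Position 6 ('c'): new char, reset run to 1
  Position 7 ('b'): new char, reset run to 1
Longest run: 'a' with length 4

4


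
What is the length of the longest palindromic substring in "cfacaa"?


Input: "cfacaa"
Checking substrings for palindromes:
  [2:5] "aca" (len 3) => palindrome
  [4:6] "aa" (len 2) => palindrome
Longest palindromic substring: "aca" with length 3

3


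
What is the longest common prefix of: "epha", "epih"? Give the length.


Words: epha, epih
  Position 0: all 'e' => match
  Position 1: all 'p' => match
  Position 2: ('h', 'i') => mismatch, stop
LCP = "ep" (length 2)

2


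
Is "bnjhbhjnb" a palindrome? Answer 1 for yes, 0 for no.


Input: bnjhbhjnb
Reversed: bnjhbhjnb
  Compare pos 0 ('b') with pos 8 ('b'): match
  Compare pos 1 ('n') with pos 7 ('n'): match
  Compare pos 2 ('j') with pos 6 ('j'): match
  Compare pos 3 ('h') with pos 5 ('h'): match
Result: palindrome

1


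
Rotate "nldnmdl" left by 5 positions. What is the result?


Input: "nldnmdl", rotate left by 5
First 5 characters: "nldnm"
Remaining characters: "dl"
Concatenate remaining + first: "dl" + "nldnm" = "dlnldnm"

dlnldnm


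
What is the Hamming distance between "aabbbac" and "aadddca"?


Comparing "aabbbac" and "aadddca" position by position:
  Position 0: 'a' vs 'a' => same
  Position 1: 'a' vs 'a' => same
  Position 2: 'b' vs 'd' => differ
  Position 3: 'b' vs 'd' => differ
  Position 4: 'b' vs 'd' => differ
  Position 5: 'a' vs 'c' => differ
  Position 6: 'c' vs 'a' => differ
Total differences (Hamming distance): 5

5


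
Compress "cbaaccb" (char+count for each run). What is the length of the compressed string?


Input: cbaaccb
Runs:
  'c' x 1 => "c1"
  'b' x 1 => "b1"
  'a' x 2 => "a2"
  'c' x 2 => "c2"
  'b' x 1 => "b1"
Compressed: "c1b1a2c2b1"
Compressed length: 10

10


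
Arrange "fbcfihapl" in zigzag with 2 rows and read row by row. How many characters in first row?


Zigzag "fbcfihapl" into 2 rows:
Placing characters:
  'f' => row 0
  'b' => row 1
  'c' => row 0
  'f' => row 1
  'i' => row 0
  'h' => row 1
  'a' => row 0
  'p' => row 1
  'l' => row 0
Rows:
  Row 0: "fcial"
  Row 1: "bfhp"
First row length: 5

5


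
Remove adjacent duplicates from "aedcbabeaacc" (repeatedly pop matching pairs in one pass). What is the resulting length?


Input: aedcbabeaacc
Stack-based adjacent duplicate removal:
  Read 'a': push. Stack: a
  Read 'e': push. Stack: ae
  Read 'd': push. Stack: aed
  Read 'c': push. Stack: aedc
  Read 'b': push. Stack: aedcb
  Read 'a': push. Stack: aedcba
  Read 'b': push. Stack: aedcbab
  Read 'e': push. Stack: aedcbabe
  Read 'a': push. Stack: aedcbabea
  Read 'a': matches stack top 'a' => pop. Stack: aedcbabe
  Read 'c': push. Stack: aedcbabec
  Read 'c': matches stack top 'c' => pop. Stack: aedcbabe
Final stack: "aedcbabe" (length 8)

8


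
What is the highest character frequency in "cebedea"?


Input: cebedea
Character counts:
  'a': 1
  'b': 1
  'c': 1
  'd': 1
  'e': 3
Maximum frequency: 3

3


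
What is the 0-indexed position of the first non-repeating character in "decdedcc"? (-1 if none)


Input: decdedcc
Character frequencies:
  'c': 3
  'd': 3
  'e': 2
Scanning left to right for freq == 1:
  Position 0 ('d'): freq=3, skip
  Position 1 ('e'): freq=2, skip
  Position 2 ('c'): freq=3, skip
  Position 3 ('d'): freq=3, skip
  Position 4 ('e'): freq=2, skip
  Position 5 ('d'): freq=3, skip
  Position 6 ('c'): freq=3, skip
  Position 7 ('c'): freq=3, skip
  No unique character found => answer = -1

-1


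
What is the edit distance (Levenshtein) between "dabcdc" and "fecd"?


Computing edit distance: "dabcdc" -> "fecd"
DP table:
           f    e    c    d
      0    1    2    3    4
  d   1    1    2    3    3
  a   2    2    2    3    4
  b   3    3    3    3    4
  c   4    4    4    3    4
  d   5    5    5    4    3
  c   6    6    6    5    4
Edit distance = dp[6][4] = 4

4


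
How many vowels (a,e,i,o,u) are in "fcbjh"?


Input: fcbjh
Checking each character:
  'f' at position 0: consonant
  'c' at position 1: consonant
  'b' at position 2: consonant
  'j' at position 3: consonant
  'h' at position 4: consonant
Total vowels: 0

0


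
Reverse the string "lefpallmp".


Input: lefpallmp
Reading characters right to left:
  Position 8: 'p'
  Position 7: 'm'
  Position 6: 'l'
  Position 5: 'l'
  Position 4: 'a'
  Position 3: 'p'
  Position 2: 'f'
  Position 1: 'e'
  Position 0: 'l'
Reversed: pmllapfel

pmllapfel


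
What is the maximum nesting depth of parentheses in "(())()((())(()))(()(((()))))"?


Input: "(())()((())(()))(()(((()))))"
Tracking depth:
  Position 0 '(': depth becomes 1
  Position 1 '(': depth becomes 2
  Position 2 ')': depth becomes 1
  Position 3 ')': depth becomes 0
  Position 4 '(': depth becomes 1
  Position 5 ')': depth becomes 0
  Position 6 '(': depth becomes 1
  Position 7 '(': depth becomes 2
  Position 8 '(': depth becomes 3
  Position 9 ')': depth becomes 2
  Position 10 ')': depth becomes 1
  Position 11 '(': depth becomes 2
  Position 12 '(': depth becomes 3
  Position 13 ')': depth becomes 2
  Position 14 ')': depth becomes 1
  Position 15 ')': depth becomes 0
  Position 16 '(': depth becomes 1
  Position 17 '(': depth becomes 2
  Position 18 ')': depth becomes 1
  Position 19 '(': depth becomes 2
  Position 20 '(': depth becomes 3
  Position 21 '(': depth becomes 4
  Position 22 '(': depth becomes 5
  Position 23 ')': depth becomes 4
  Position 24 ')': depth becomes 3
  Position 25 ')': depth becomes 2
  Position 26 ')': depth becomes 1
  Position 27 ')': depth becomes 0
Maximum depth reached: 5

5


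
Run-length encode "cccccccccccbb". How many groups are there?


Input: cccccccccccbb
Scanning for consecutive runs:
  Group 1: 'c' x 11 (positions 0-10)
  Group 2: 'b' x 2 (positions 11-12)
Total groups: 2

2


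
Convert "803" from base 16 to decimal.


Input: "803" in base 16
Positional expansion:
  Digit '8' (value 8) x 16^2 = 2048
  Digit '0' (value 0) x 16^1 = 0
  Digit '3' (value 3) x 16^0 = 3
Sum = 2051

2051


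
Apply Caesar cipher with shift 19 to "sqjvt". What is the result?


Caesar cipher: shift "sqjvt" by 19
  's' (pos 18) + 19 = pos 11 = 'l'
  'q' (pos 16) + 19 = pos 9 = 'j'
  'j' (pos 9) + 19 = pos 2 = 'c'
  'v' (pos 21) + 19 = pos 14 = 'o'
  't' (pos 19) + 19 = pos 12 = 'm'
Result: ljcom

ljcom


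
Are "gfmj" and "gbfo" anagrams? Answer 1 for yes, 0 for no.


Strings: "gfmj", "gbfo"
Sorted first:  fgjm
Sorted second: bfgo
Differ at position 0: 'f' vs 'b' => not anagrams

0


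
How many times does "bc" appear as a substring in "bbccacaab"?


Searching for "bc" in "bbccacaab"
Scanning each position:
  Position 0: "bb" => no
  Position 1: "bc" => MATCH
  Position 2: "cc" => no
  Position 3: "ca" => no
  Position 4: "ac" => no
  Position 5: "ca" => no
  Position 6: "aa" => no
  Position 7: "ab" => no
Total occurrences: 1

1


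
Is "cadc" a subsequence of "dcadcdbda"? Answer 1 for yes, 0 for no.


Check if "cadc" is a subsequence of "dcadcdbda"
Greedy scan:
  Position 0 ('d'): no match needed
  Position 1 ('c'): matches sub[0] = 'c'
  Position 2 ('a'): matches sub[1] = 'a'
  Position 3 ('d'): matches sub[2] = 'd'
  Position 4 ('c'): matches sub[3] = 'c'
  Position 5 ('d'): no match needed
  Position 6 ('b'): no match needed
  Position 7 ('d'): no match needed
  Position 8 ('a'): no match needed
All 4 characters matched => is a subsequence

1


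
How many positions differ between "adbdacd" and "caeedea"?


Comparing "adbdacd" and "caeedea" position by position:
  Position 0: 'a' vs 'c' => DIFFER
  Position 1: 'd' vs 'a' => DIFFER
  Position 2: 'b' vs 'e' => DIFFER
  Position 3: 'd' vs 'e' => DIFFER
  Position 4: 'a' vs 'd' => DIFFER
  Position 5: 'c' vs 'e' => DIFFER
  Position 6: 'd' vs 'a' => DIFFER
Positions that differ: 7

7


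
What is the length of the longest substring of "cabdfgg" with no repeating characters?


Input: "cabdfgg"
Sliding window (track last position of each char):
  Position 0 ('c'): window [0,0] length 1 -- new best
  Position 1 ('a'): window [0,1] length 2 -- new best
  Position 2 ('b'): window [0,2] length 3 -- new best
  Position 3 ('d'): window [0,3] length 4 -- new best
  Position 4 ('f'): window [0,4] length 5 -- new best
  Position 5 ('g'): window [0,5] length 6 -- new best
  Position 6 ('g'): repeat (last at 5), move window start to 6
  Position 6 ('g'): window [6,6] length 1
Longest substring with no repeats: "cabdfg" with length 6

6


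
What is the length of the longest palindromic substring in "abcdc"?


Input: "abcdc"
Checking substrings for palindromes:
  [2:5] "cdc" (len 3) => palindrome
Longest palindromic substring: "cdc" with length 3

3


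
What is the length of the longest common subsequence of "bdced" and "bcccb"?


LCS of "bdced" and "bcccb"
DP table:
           b    c    c    c    b
      0    0    0    0    0    0
  b   0    1    1    1    1    1
  d   0    1    1    1    1    1
  c   0    1    2    2    2    2
  e   0    1    2    2    2    2
  d   0    1    2    2    2    2
LCS length = dp[5][5] = 2

2


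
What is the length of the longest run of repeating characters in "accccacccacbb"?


Input: "accccacccacbb"
Scanning for longest run:
  Position 1 ('c'): new char, reset run to 1
  Position 2 ('c'): continues run of 'c', length=2
  Position 3 ('c'): continues run of 'c', length=3
  Position 4 ('c'): continues run of 'c', length=4
  Position 5 ('a'): new char, reset run to 1
  Position 6 ('c'): new char, reset run to 1
  Position 7 ('c'): continues run of 'c', length=2
  Position 8 ('c'): continues run of 'c', length=3
  Position 9 ('a'): new char, reset run to 1
  Position 10 ('c'): new char, reset run to 1
  Position 11 ('b'): new char, reset run to 1
  Position 12 ('b'): continues run of 'b', length=2
Longest run: 'c' with length 4

4


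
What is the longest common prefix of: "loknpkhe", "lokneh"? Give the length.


Words: loknpkhe, lokneh
  Position 0: all 'l' => match
  Position 1: all 'o' => match
  Position 2: all 'k' => match
  Position 3: all 'n' => match
  Position 4: ('p', 'e') => mismatch, stop
LCP = "lokn" (length 4)

4


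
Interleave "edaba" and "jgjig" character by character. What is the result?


Interleaving "edaba" and "jgjig":
  Position 0: 'e' from first, 'j' from second => "ej"
  Position 1: 'd' from first, 'g' from second => "dg"
  Position 2: 'a' from first, 'j' from second => "aj"
  Position 3: 'b' from first, 'i' from second => "bi"
  Position 4: 'a' from first, 'g' from second => "ag"
Result: ejdgajbiag

ejdgajbiag


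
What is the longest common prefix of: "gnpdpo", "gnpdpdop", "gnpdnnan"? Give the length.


Words: gnpdpo, gnpdpdop, gnpdnnan
  Position 0: all 'g' => match
  Position 1: all 'n' => match
  Position 2: all 'p' => match
  Position 3: all 'd' => match
  Position 4: ('p', 'p', 'n') => mismatch, stop
LCP = "gnpd" (length 4)

4


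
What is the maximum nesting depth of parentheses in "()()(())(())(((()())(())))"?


Input: "()()(())(())(((()())(())))"
Tracking depth:
  Position 0 '(': depth becomes 1
  Position 1 ')': depth becomes 0
  Position 2 '(': depth becomes 1
  Position 3 ')': depth becomes 0
  Position 4 '(': depth becomes 1
  Position 5 '(': depth becomes 2
  Position 6 ')': depth becomes 1
  Position 7 ')': depth becomes 0
  Position 8 '(': depth becomes 1
  Position 9 '(': depth becomes 2
  Position 10 ')': depth becomes 1
  Position 11 ')': depth becomes 0
  Position 12 '(': depth becomes 1
  Position 13 '(': depth becomes 2
  Position 14 '(': depth becomes 3
  Position 15 '(': depth becomes 4
  Position 16 ')': depth becomes 3
  Position 17 '(': depth becomes 4
  Position 18 ')': depth becomes 3
  Position 19 ')': depth becomes 2
  Position 20 '(': depth becomes 3
  Position 21 '(': depth becomes 4
  Position 22 ')': depth becomes 3
  Position 23 ')': depth becomes 2
  Position 24 ')': depth becomes 1
  Position 25 ')': depth becomes 0
Maximum depth reached: 4

4


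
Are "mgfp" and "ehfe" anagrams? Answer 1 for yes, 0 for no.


Strings: "mgfp", "ehfe"
Sorted first:  fgmp
Sorted second: eefh
Differ at position 0: 'f' vs 'e' => not anagrams

0


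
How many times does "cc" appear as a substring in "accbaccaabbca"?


Searching for "cc" in "accbaccaabbca"
Scanning each position:
  Position 0: "ac" => no
  Position 1: "cc" => MATCH
  Position 2: "cb" => no
  Position 3: "ba" => no
  Position 4: "ac" => no
  Position 5: "cc" => MATCH
  Position 6: "ca" => no
  Position 7: "aa" => no
  Position 8: "ab" => no
  Position 9: "bb" => no
  Position 10: "bc" => no
  Position 11: "ca" => no
Total occurrences: 2

2


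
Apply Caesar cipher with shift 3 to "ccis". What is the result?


Caesar cipher: shift "ccis" by 3
  'c' (pos 2) + 3 = pos 5 = 'f'
  'c' (pos 2) + 3 = pos 5 = 'f'
  'i' (pos 8) + 3 = pos 11 = 'l'
  's' (pos 18) + 3 = pos 21 = 'v'
Result: fflv

fflv


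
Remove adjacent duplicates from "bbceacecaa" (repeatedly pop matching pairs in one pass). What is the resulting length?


Input: bbceacecaa
Stack-based adjacent duplicate removal:
  Read 'b': push. Stack: b
  Read 'b': matches stack top 'b' => pop. Stack: (empty)
  Read 'c': push. Stack: c
  Read 'e': push. Stack: ce
  Read 'a': push. Stack: cea
  Read 'c': push. Stack: ceac
  Read 'e': push. Stack: ceace
  Read 'c': push. Stack: ceacec
  Read 'a': push. Stack: ceaceca
  Read 'a': matches stack top 'a' => pop. Stack: ceacec
Final stack: "ceacec" (length 6)

6


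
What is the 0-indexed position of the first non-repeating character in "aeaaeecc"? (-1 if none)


Input: aeaaeecc
Character frequencies:
  'a': 3
  'c': 2
  'e': 3
Scanning left to right for freq == 1:
  Position 0 ('a'): freq=3, skip
  Position 1 ('e'): freq=3, skip
  Position 2 ('a'): freq=3, skip
  Position 3 ('a'): freq=3, skip
  Position 4 ('e'): freq=3, skip
  Position 5 ('e'): freq=3, skip
  Position 6 ('c'): freq=2, skip
  Position 7 ('c'): freq=2, skip
  No unique character found => answer = -1

-1


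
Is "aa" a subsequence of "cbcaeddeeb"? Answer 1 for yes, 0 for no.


Check if "aa" is a subsequence of "cbcaeddeeb"
Greedy scan:
  Position 0 ('c'): no match needed
  Position 1 ('b'): no match needed
  Position 2 ('c'): no match needed
  Position 3 ('a'): matches sub[0] = 'a'
  Position 4 ('e'): no match needed
  Position 5 ('d'): no match needed
  Position 6 ('d'): no match needed
  Position 7 ('e'): no match needed
  Position 8 ('e'): no match needed
  Position 9 ('b'): no match needed
Only matched 1/2 characters => not a subsequence

0


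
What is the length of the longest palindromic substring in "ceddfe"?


Input: "ceddfe"
Checking substrings for palindromes:
  [2:4] "dd" (len 2) => palindrome
Longest palindromic substring: "dd" with length 2

2


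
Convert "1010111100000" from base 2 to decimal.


Input: "1010111100000" in base 2
Positional expansion:
  Digit '1' (value 1) x 2^12 = 4096
  Digit '0' (value 0) x 2^11 = 0
  Digit '1' (value 1) x 2^10 = 1024
  Digit '0' (value 0) x 2^9 = 0
  Digit '1' (value 1) x 2^8 = 256
  Digit '1' (value 1) x 2^7 = 128
  Digit '1' (value 1) x 2^6 = 64
  Digit '1' (value 1) x 2^5 = 32
  Digit '0' (value 0) x 2^4 = 0
  Digit '0' (value 0) x 2^3 = 0
  Digit '0' (value 0) x 2^2 = 0
  Digit '0' (value 0) x 2^1 = 0
  Digit '0' (value 0) x 2^0 = 0
Sum = 5600

5600


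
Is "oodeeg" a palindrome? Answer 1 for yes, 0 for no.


Input: oodeeg
Reversed: geedoo
  Compare pos 0 ('o') with pos 5 ('g'): MISMATCH
  Compare pos 1 ('o') with pos 4 ('e'): MISMATCH
  Compare pos 2 ('d') with pos 3 ('e'): MISMATCH
Result: not a palindrome

0


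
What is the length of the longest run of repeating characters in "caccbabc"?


Input: "caccbabc"
Scanning for longest run:
  Position 1 ('a'): new char, reset run to 1
  Position 2 ('c'): new char, reset run to 1
  Position 3 ('c'): continues run of 'c', length=2
  Position 4 ('b'): new char, reset run to 1
  Position 5 ('a'): new char, reset run to 1
  Position 6 ('b'): new char, reset run to 1
  Position 7 ('c'): new char, reset run to 1
Longest run: 'c' with length 2

2


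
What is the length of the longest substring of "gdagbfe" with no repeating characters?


Input: "gdagbfe"
Sliding window (track last position of each char):
  Position 0 ('g'): window [0,0] length 1 -- new best
  Position 1 ('d'): window [0,1] length 2 -- new best
  Position 2 ('a'): window [0,2] length 3 -- new best
  Position 3 ('g'): repeat (last at 0), move window start to 1
  Position 3 ('g'): window [1,3] length 3
  Position 4 ('b'): window [1,4] length 4 -- new best
  Position 5 ('f'): window [1,5] length 5 -- new best
  Position 6 ('e'): window [1,6] length 6 -- new best
Longest substring with no repeats: "dagbfe" with length 6

6


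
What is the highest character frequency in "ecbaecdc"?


Input: ecbaecdc
Character counts:
  'a': 1
  'b': 1
  'c': 3
  'd': 1
  'e': 2
Maximum frequency: 3

3


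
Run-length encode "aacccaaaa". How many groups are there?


Input: aacccaaaa
Scanning for consecutive runs:
  Group 1: 'a' x 2 (positions 0-1)
  Group 2: 'c' x 3 (positions 2-4)
  Group 3: 'a' x 4 (positions 5-8)
Total groups: 3

3


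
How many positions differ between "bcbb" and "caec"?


Comparing "bcbb" and "caec" position by position:
  Position 0: 'b' vs 'c' => DIFFER
  Position 1: 'c' vs 'a' => DIFFER
  Position 2: 'b' vs 'e' => DIFFER
  Position 3: 'b' vs 'c' => DIFFER
Positions that differ: 4

4


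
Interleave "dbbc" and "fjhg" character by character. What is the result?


Interleaving "dbbc" and "fjhg":
  Position 0: 'd' from first, 'f' from second => "df"
  Position 1: 'b' from first, 'j' from second => "bj"
  Position 2: 'b' from first, 'h' from second => "bh"
  Position 3: 'c' from first, 'g' from second => "cg"
Result: dfbjbhcg

dfbjbhcg


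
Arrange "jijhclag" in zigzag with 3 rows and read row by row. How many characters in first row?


Zigzag "jijhclag" into 3 rows:
Placing characters:
  'j' => row 0
  'i' => row 1
  'j' => row 2
  'h' => row 1
  'c' => row 0
  'l' => row 1
  'a' => row 2
  'g' => row 1
Rows:
  Row 0: "jc"
  Row 1: "ihlg"
  Row 2: "ja"
First row length: 2

2


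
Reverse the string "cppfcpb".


Input: cppfcpb
Reading characters right to left:
  Position 6: 'b'
  Position 5: 'p'
  Position 4: 'c'
  Position 3: 'f'
  Position 2: 'p'
  Position 1: 'p'
  Position 0: 'c'
Reversed: bpcfppc

bpcfppc


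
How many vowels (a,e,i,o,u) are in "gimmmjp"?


Input: gimmmjp
Checking each character:
  'g' at position 0: consonant
  'i' at position 1: vowel (running total: 1)
  'm' at position 2: consonant
  'm' at position 3: consonant
  'm' at position 4: consonant
  'j' at position 5: consonant
  'p' at position 6: consonant
Total vowels: 1

1


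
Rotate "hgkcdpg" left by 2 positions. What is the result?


Input: "hgkcdpg", rotate left by 2
First 2 characters: "hg"
Remaining characters: "kcdpg"
Concatenate remaining + first: "kcdpg" + "hg" = "kcdpghg"

kcdpghg


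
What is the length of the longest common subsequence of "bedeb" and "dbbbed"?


LCS of "bedeb" and "dbbbed"
DP table:
           d    b    b    b    e    d
      0    0    0    0    0    0    0
  b   0    0    1    1    1    1    1
  e   0    0    1    1    1    2    2
  d   0    1    1    1    1    2    3
  e   0    1    1    1    1    2    3
  b   0    1    2    2    2    2    3
LCS length = dp[5][6] = 3

3


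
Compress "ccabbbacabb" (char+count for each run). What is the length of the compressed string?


Input: ccabbbacabb
Runs:
  'c' x 2 => "c2"
  'a' x 1 => "a1"
  'b' x 3 => "b3"
  'a' x 1 => "a1"
  'c' x 1 => "c1"
  'a' x 1 => "a1"
  'b' x 2 => "b2"
Compressed: "c2a1b3a1c1a1b2"
Compressed length: 14

14


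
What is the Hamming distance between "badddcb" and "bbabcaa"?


Comparing "badddcb" and "bbabcaa" position by position:
  Position 0: 'b' vs 'b' => same
  Position 1: 'a' vs 'b' => differ
  Position 2: 'd' vs 'a' => differ
  Position 3: 'd' vs 'b' => differ
  Position 4: 'd' vs 'c' => differ
  Position 5: 'c' vs 'a' => differ
  Position 6: 'b' vs 'a' => differ
Total differences (Hamming distance): 6

6


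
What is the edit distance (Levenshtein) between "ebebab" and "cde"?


Computing edit distance: "ebebab" -> "cde"
DP table:
           c    d    e
      0    1    2    3
  e   1    1    2    2
  b   2    2    2    3
  e   3    3    3    2
  b   4    4    4    3
  a   5    5    5    4
  b   6    6    6    5
Edit distance = dp[6][3] = 5

5


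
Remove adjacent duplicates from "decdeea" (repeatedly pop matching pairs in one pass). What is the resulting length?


Input: decdeea
Stack-based adjacent duplicate removal:
  Read 'd': push. Stack: d
  Read 'e': push. Stack: de
  Read 'c': push. Stack: dec
  Read 'd': push. Stack: decd
  Read 'e': push. Stack: decde
  Read 'e': matches stack top 'e' => pop. Stack: decd
  Read 'a': push. Stack: decda
Final stack: "decda" (length 5)

5


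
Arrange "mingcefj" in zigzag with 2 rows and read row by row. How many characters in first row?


Zigzag "mingcefj" into 2 rows:
Placing characters:
  'm' => row 0
  'i' => row 1
  'n' => row 0
  'g' => row 1
  'c' => row 0
  'e' => row 1
  'f' => row 0
  'j' => row 1
Rows:
  Row 0: "mncf"
  Row 1: "igej"
First row length: 4

4


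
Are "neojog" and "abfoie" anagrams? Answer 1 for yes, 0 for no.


Strings: "neojog", "abfoie"
Sorted first:  egjnoo
Sorted second: abefio
Differ at position 0: 'e' vs 'a' => not anagrams

0


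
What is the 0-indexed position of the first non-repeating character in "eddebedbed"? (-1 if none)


Input: eddebedbed
Character frequencies:
  'b': 2
  'd': 4
  'e': 4
Scanning left to right for freq == 1:
  Position 0 ('e'): freq=4, skip
  Position 1 ('d'): freq=4, skip
  Position 2 ('d'): freq=4, skip
  Position 3 ('e'): freq=4, skip
  Position 4 ('b'): freq=2, skip
  Position 5 ('e'): freq=4, skip
  Position 6 ('d'): freq=4, skip
  Position 7 ('b'): freq=2, skip
  Position 8 ('e'): freq=4, skip
  Position 9 ('d'): freq=4, skip
  No unique character found => answer = -1

-1


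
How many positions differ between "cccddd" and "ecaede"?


Comparing "cccddd" and "ecaede" position by position:
  Position 0: 'c' vs 'e' => DIFFER
  Position 1: 'c' vs 'c' => same
  Position 2: 'c' vs 'a' => DIFFER
  Position 3: 'd' vs 'e' => DIFFER
  Position 4: 'd' vs 'd' => same
  Position 5: 'd' vs 'e' => DIFFER
Positions that differ: 4

4


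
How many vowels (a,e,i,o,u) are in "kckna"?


Input: kckna
Checking each character:
  'k' at position 0: consonant
  'c' at position 1: consonant
  'k' at position 2: consonant
  'n' at position 3: consonant
  'a' at position 4: vowel (running total: 1)
Total vowels: 1

1


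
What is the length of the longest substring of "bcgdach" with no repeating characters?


Input: "bcgdach"
Sliding window (track last position of each char):
  Position 0 ('b'): window [0,0] length 1 -- new best
  Position 1 ('c'): window [0,1] length 2 -- new best
  Position 2 ('g'): window [0,2] length 3 -- new best
  Position 3 ('d'): window [0,3] length 4 -- new best
  Position 4 ('a'): window [0,4] length 5 -- new best
  Position 5 ('c'): repeat (last at 1), move window start to 2
  Position 5 ('c'): window [2,5] length 4
  Position 6 ('h'): window [2,6] length 5
Longest substring with no repeats: "bcgda" with length 5

5


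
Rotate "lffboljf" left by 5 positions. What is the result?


Input: "lffboljf", rotate left by 5
First 5 characters: "lffbo"
Remaining characters: "ljf"
Concatenate remaining + first: "ljf" + "lffbo" = "ljflffbo"

ljflffbo


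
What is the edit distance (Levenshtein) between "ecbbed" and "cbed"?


Computing edit distance: "ecbbed" -> "cbed"
DP table:
           c    b    e    d
      0    1    2    3    4
  e   1    1    2    2    3
  c   2    1    2    3    3
  b   3    2    1    2    3
  b   4    3    2    2    3
  e   5    4    3    2    3
  d   6    5    4    3    2
Edit distance = dp[6][4] = 2

2


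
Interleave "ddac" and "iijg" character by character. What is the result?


Interleaving "ddac" and "iijg":
  Position 0: 'd' from first, 'i' from second => "di"
  Position 1: 'd' from first, 'i' from second => "di"
  Position 2: 'a' from first, 'j' from second => "aj"
  Position 3: 'c' from first, 'g' from second => "cg"
Result: didiajcg

didiajcg


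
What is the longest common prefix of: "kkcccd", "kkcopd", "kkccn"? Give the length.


Words: kkcccd, kkcopd, kkccn
  Position 0: all 'k' => match
  Position 1: all 'k' => match
  Position 2: all 'c' => match
  Position 3: ('c', 'o', 'c') => mismatch, stop
LCP = "kkc" (length 3)

3


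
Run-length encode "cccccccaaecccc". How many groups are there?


Input: cccccccaaecccc
Scanning for consecutive runs:
  Group 1: 'c' x 7 (positions 0-6)
  Group 2: 'a' x 2 (positions 7-8)
  Group 3: 'e' x 1 (positions 9-9)
  Group 4: 'c' x 4 (positions 10-13)
Total groups: 4

4


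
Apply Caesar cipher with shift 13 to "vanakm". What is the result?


Caesar cipher: shift "vanakm" by 13
  'v' (pos 21) + 13 = pos 8 = 'i'
  'a' (pos 0) + 13 = pos 13 = 'n'
  'n' (pos 13) + 13 = pos 0 = 'a'
  'a' (pos 0) + 13 = pos 13 = 'n'
  'k' (pos 10) + 13 = pos 23 = 'x'
  'm' (pos 12) + 13 = pos 25 = 'z'
Result: inanxz

inanxz


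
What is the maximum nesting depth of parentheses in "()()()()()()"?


Input: "()()()()()()"
Tracking depth:
  Position 0 '(': depth becomes 1
  Position 1 ')': depth becomes 0
  Position 2 '(': depth becomes 1
  Position 3 ')': depth becomes 0
  Position 4 '(': depth becomes 1
  Position 5 ')': depth becomes 0
  Position 6 '(': depth becomes 1
  Position 7 ')': depth becomes 0
  Position 8 '(': depth becomes 1
  Position 9 ')': depth becomes 0
  Position 10 '(': depth becomes 1
  Position 11 ')': depth becomes 0
Maximum depth reached: 1

1


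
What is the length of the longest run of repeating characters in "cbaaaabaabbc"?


Input: "cbaaaabaabbc"
Scanning for longest run:
  Position 1 ('b'): new char, reset run to 1
  Position 2 ('a'): new char, reset run to 1
  Position 3 ('a'): continues run of 'a', length=2
  Position 4 ('a'): continues run of 'a', length=3
  Position 5 ('a'): continues run of 'a', length=4
  Position 6 ('b'): new char, reset run to 1
  Position 7 ('a'): new char, reset run to 1
  Position 8 ('a'): continues run of 'a', length=2
  Position 9 ('b'): new char, reset run to 1
  Position 10 ('b'): continues run of 'b', length=2
  Position 11 ('c'): new char, reset run to 1
Longest run: 'a' with length 4

4


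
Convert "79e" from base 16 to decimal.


Input: "79e" in base 16
Positional expansion:
  Digit '7' (value 7) x 16^2 = 1792
  Digit '9' (value 9) x 16^1 = 144
  Digit 'e' (value 14) x 16^0 = 14
Sum = 1950

1950


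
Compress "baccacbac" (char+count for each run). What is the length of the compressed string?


Input: baccacbac
Runs:
  'b' x 1 => "b1"
  'a' x 1 => "a1"
  'c' x 2 => "c2"
  'a' x 1 => "a1"
  'c' x 1 => "c1"
  'b' x 1 => "b1"
  'a' x 1 => "a1"
  'c' x 1 => "c1"
Compressed: "b1a1c2a1c1b1a1c1"
Compressed length: 16

16


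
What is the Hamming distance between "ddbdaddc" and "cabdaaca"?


Comparing "ddbdaddc" and "cabdaaca" position by position:
  Position 0: 'd' vs 'c' => differ
  Position 1: 'd' vs 'a' => differ
  Position 2: 'b' vs 'b' => same
  Position 3: 'd' vs 'd' => same
  Position 4: 'a' vs 'a' => same
  Position 5: 'd' vs 'a' => differ
  Position 6: 'd' vs 'c' => differ
  Position 7: 'c' vs 'a' => differ
Total differences (Hamming distance): 5

5


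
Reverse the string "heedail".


Input: heedail
Reading characters right to left:
  Position 6: 'l'
  Position 5: 'i'
  Position 4: 'a'
  Position 3: 'd'
  Position 2: 'e'
  Position 1: 'e'
  Position 0: 'h'
Reversed: liadeeh

liadeeh


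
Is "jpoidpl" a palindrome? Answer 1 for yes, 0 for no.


Input: jpoidpl
Reversed: lpdiopj
  Compare pos 0 ('j') with pos 6 ('l'): MISMATCH
  Compare pos 1 ('p') with pos 5 ('p'): match
  Compare pos 2 ('o') with pos 4 ('d'): MISMATCH
Result: not a palindrome

0


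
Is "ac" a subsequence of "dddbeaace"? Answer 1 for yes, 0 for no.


Check if "ac" is a subsequence of "dddbeaace"
Greedy scan:
  Position 0 ('d'): no match needed
  Position 1 ('d'): no match needed
  Position 2 ('d'): no match needed
  Position 3 ('b'): no match needed
  Position 4 ('e'): no match needed
  Position 5 ('a'): matches sub[0] = 'a'
  Position 6 ('a'): no match needed
  Position 7 ('c'): matches sub[1] = 'c'
  Position 8 ('e'): no match needed
All 2 characters matched => is a subsequence

1


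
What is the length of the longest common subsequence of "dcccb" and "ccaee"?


LCS of "dcccb" and "ccaee"
DP table:
           c    c    a    e    e
      0    0    0    0    0    0
  d   0    0    0    0    0    0
  c   0    1    1    1    1    1
  c   0    1    2    2    2    2
  c   0    1    2    2    2    2
  b   0    1    2    2    2    2
LCS length = dp[5][5] = 2

2


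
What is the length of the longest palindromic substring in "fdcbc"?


Input: "fdcbc"
Checking substrings for palindromes:
  [2:5] "cbc" (len 3) => palindrome
Longest palindromic substring: "cbc" with length 3

3


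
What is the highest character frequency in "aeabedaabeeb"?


Input: aeabedaabeeb
Character counts:
  'a': 4
  'b': 3
  'd': 1
  'e': 4
Maximum frequency: 4

4


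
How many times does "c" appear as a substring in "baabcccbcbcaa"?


Searching for "c" in "baabcccbcbcaa"
Scanning each position:
  Position 0: "b" => no
  Position 1: "a" => no
  Position 2: "a" => no
  Position 3: "b" => no
  Position 4: "c" => MATCH
  Position 5: "c" => MATCH
  Position 6: "c" => MATCH
  Position 7: "b" => no
  Position 8: "c" => MATCH
  Position 9: "b" => no
  Position 10: "c" => MATCH
  Position 11: "a" => no
  Position 12: "a" => no
Total occurrences: 5

5


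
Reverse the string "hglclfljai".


Input: hglclfljai
Reading characters right to left:
  Position 9: 'i'
  Position 8: 'a'
  Position 7: 'j'
  Position 6: 'l'
  Position 5: 'f'
  Position 4: 'l'
  Position 3: 'c'
  Position 2: 'l'
  Position 1: 'g'
  Position 0: 'h'
Reversed: iajlflclgh

iajlflclgh


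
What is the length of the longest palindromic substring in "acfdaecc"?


Input: "acfdaecc"
Checking substrings for palindromes:
  [6:8] "cc" (len 2) => palindrome
Longest palindromic substring: "cc" with length 2

2


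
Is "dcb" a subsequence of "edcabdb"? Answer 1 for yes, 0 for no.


Check if "dcb" is a subsequence of "edcabdb"
Greedy scan:
  Position 0 ('e'): no match needed
  Position 1 ('d'): matches sub[0] = 'd'
  Position 2 ('c'): matches sub[1] = 'c'
  Position 3 ('a'): no match needed
  Position 4 ('b'): matches sub[2] = 'b'
  Position 5 ('d'): no match needed
  Position 6 ('b'): no match needed
All 3 characters matched => is a subsequence

1


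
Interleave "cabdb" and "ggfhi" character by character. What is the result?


Interleaving "cabdb" and "ggfhi":
  Position 0: 'c' from first, 'g' from second => "cg"
  Position 1: 'a' from first, 'g' from second => "ag"
  Position 2: 'b' from first, 'f' from second => "bf"
  Position 3: 'd' from first, 'h' from second => "dh"
  Position 4: 'b' from first, 'i' from second => "bi"
Result: cgagbfdhbi

cgagbfdhbi


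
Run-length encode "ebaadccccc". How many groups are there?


Input: ebaadccccc
Scanning for consecutive runs:
  Group 1: 'e' x 1 (positions 0-0)
  Group 2: 'b' x 1 (positions 1-1)
  Group 3: 'a' x 2 (positions 2-3)
  Group 4: 'd' x 1 (positions 4-4)
  Group 5: 'c' x 5 (positions 5-9)
Total groups: 5

5


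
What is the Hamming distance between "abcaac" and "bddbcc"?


Comparing "abcaac" and "bddbcc" position by position:
  Position 0: 'a' vs 'b' => differ
  Position 1: 'b' vs 'd' => differ
  Position 2: 'c' vs 'd' => differ
  Position 3: 'a' vs 'b' => differ
  Position 4: 'a' vs 'c' => differ
  Position 5: 'c' vs 'c' => same
Total differences (Hamming distance): 5

5


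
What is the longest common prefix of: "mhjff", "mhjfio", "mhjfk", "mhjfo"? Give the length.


Words: mhjff, mhjfio, mhjfk, mhjfo
  Position 0: all 'm' => match
  Position 1: all 'h' => match
  Position 2: all 'j' => match
  Position 3: all 'f' => match
  Position 4: ('f', 'i', 'k', 'o') => mismatch, stop
LCP = "mhjf" (length 4)

4


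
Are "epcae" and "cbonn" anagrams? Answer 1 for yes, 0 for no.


Strings: "epcae", "cbonn"
Sorted first:  aceep
Sorted second: bcnno
Differ at position 0: 'a' vs 'b' => not anagrams

0


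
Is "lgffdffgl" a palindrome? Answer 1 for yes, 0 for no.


Input: lgffdffgl
Reversed: lgffdffgl
  Compare pos 0 ('l') with pos 8 ('l'): match
  Compare pos 1 ('g') with pos 7 ('g'): match
  Compare pos 2 ('f') with pos 6 ('f'): match
  Compare pos 3 ('f') with pos 5 ('f'): match
Result: palindrome

1
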